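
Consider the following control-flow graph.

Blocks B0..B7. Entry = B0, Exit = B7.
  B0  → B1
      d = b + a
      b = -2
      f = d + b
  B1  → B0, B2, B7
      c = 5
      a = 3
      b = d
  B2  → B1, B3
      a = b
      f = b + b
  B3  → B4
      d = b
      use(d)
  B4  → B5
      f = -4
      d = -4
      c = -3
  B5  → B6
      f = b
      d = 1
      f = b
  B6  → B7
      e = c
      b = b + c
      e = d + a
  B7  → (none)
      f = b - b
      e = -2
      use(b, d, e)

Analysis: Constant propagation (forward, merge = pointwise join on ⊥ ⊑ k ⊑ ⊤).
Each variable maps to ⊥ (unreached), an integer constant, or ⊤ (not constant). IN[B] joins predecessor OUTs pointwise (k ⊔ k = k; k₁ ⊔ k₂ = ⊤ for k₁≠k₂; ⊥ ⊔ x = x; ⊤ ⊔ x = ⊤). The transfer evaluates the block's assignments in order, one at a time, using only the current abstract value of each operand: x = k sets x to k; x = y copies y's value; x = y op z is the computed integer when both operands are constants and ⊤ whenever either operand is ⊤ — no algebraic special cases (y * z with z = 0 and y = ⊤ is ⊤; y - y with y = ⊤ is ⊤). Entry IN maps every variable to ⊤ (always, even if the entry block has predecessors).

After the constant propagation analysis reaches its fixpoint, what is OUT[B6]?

Answer: {a: ⊤, b: ⊤, c: -3, d: 1, e: ⊤, f: ⊤}

Working:
Converged values:
  B0: | IN=(all ⊤) | OUT={b:-2; rest ⊤}
  B1: | IN=(all ⊤) | OUT={a:3, c:5; rest ⊤}
  B2: | IN={a:3, c:5; rest ⊤} | OUT={c:5; rest ⊤}
  B3: | IN={c:5; rest ⊤} | OUT={c:5; rest ⊤}
  B4: | IN={c:5; rest ⊤} | OUT={c:-3, d:-4, f:-4; rest ⊤}
  B5: | IN={c:-3, d:-4, f:-4; rest ⊤} | OUT={c:-3, d:1; rest ⊤}
  B6: | IN={c:-3, d:1; rest ⊤} | OUT={c:-3, d:1; rest ⊤}
  B7: | IN=(all ⊤) | OUT={e:-2; rest ⊤}

Merge at B6: IN[B6] = OUT[B5] = {a: ⊤, b: ⊤, c: -3, d: 1, e: ⊤, f: ⊤}
Applying B6's transfer function to that IN value gives OUT[B6] (row B6 above).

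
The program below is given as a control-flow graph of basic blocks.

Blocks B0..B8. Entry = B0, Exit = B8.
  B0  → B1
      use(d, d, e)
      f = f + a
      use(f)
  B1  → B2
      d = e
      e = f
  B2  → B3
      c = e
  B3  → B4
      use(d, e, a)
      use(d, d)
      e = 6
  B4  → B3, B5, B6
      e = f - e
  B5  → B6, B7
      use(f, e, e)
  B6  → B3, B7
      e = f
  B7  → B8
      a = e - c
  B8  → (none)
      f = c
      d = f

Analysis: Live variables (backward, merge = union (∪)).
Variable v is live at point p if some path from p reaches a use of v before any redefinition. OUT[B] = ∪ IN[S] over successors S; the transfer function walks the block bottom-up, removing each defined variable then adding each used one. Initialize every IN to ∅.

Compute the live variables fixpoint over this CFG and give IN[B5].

Answer: {a, c, d, e, f}

Derivation:
Fixpoint table:
  B0:   IN={a, d, e, f}   OUT={a, e, f}
  B1:   IN={a, e, f}   OUT={a, d, e, f}
  B2:   IN={a, d, e, f}   OUT={a, c, d, e, f}
  B3:   IN={a, c, d, e, f}   OUT={a, c, d, e, f}
  B4:   IN={a, c, d, e, f}   OUT={a, c, d, e, f}
  B5:   IN={a, c, d, e, f}   OUT={a, c, d, e, f}
  B6:   IN={a, c, d, f}   OUT={a, c, d, e, f}
  B7:   IN={c, e}   OUT={c}
  B8:   IN={c}   OUT={}

Merge at B5: OUT[B5] = IN[B6] ⊔ IN[B7] = {a, c, d, e, f}
Applying B5's transfer function to that OUT value gives IN[B5] (row B5 above).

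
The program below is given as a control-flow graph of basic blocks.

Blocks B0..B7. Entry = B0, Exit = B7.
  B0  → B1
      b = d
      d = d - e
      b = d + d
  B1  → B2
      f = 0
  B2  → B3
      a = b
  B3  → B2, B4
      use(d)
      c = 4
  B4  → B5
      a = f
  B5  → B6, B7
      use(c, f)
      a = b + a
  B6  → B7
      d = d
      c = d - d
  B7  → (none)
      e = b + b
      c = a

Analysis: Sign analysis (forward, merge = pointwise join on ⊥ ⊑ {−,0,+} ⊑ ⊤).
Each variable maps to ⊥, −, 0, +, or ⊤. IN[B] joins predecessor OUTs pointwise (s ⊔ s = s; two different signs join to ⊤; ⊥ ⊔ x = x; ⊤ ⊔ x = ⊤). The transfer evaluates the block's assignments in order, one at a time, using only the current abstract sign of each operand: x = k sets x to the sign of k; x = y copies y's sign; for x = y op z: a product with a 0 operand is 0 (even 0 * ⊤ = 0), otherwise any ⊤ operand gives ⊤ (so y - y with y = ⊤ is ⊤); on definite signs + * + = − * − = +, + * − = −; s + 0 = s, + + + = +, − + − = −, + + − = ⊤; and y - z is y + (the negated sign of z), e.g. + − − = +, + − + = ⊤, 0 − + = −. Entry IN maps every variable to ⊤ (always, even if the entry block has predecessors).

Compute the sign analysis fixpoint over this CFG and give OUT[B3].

Answer: {a: ⊤, b: ⊤, c: +, d: ⊤, e: ⊤, f: 0}

Working:
Fixpoint table:
  B0:  IN=(all ⊤)  OUT=(all ⊤)
  B1:  IN=(all ⊤)  OUT={f:0; rest ⊤}
  B2:  IN={f:0; rest ⊤}  OUT={f:0; rest ⊤}
  B3:  IN={f:0; rest ⊤}  OUT={c:+, f:0; rest ⊤}
  B4:  IN={c:+, f:0; rest ⊤}  OUT={a:0, c:+, f:0; rest ⊤}
  B5:  IN={a:0, c:+, f:0; rest ⊤}  OUT={c:+, f:0; rest ⊤}
  B6:  IN={c:+, f:0; rest ⊤}  OUT={f:0; rest ⊤}
  B7:  IN={f:0; rest ⊤}  OUT={f:0; rest ⊤}

Merge at B3: IN[B3] = OUT[B2] = {a: ⊤, b: ⊤, c: ⊤, d: ⊤, e: ⊤, f: 0}
Applying B3's transfer function to that IN value gives OUT[B3] (row B3 above).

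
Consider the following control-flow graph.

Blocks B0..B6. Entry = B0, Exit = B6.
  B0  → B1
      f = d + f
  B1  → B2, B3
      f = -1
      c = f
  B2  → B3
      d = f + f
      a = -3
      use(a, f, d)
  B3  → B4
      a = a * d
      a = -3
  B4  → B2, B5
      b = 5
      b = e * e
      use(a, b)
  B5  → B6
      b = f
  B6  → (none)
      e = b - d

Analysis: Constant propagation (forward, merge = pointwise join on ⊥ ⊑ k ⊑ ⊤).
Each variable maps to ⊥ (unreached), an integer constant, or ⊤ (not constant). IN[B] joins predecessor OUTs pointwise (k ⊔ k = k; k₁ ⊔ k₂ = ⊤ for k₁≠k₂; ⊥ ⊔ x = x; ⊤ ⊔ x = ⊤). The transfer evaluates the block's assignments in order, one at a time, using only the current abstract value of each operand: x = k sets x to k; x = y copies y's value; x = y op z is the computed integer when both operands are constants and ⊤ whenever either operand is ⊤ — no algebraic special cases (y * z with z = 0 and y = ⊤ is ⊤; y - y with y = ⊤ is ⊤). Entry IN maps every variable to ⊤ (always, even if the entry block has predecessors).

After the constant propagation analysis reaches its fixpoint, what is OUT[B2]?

Answer: {a: -3, b: ⊤, c: -1, d: -2, e: ⊤, f: -1}

Working:
Fixpoint table:
  B0:   IN=(all ⊤)   OUT=(all ⊤)
  B1:   IN=(all ⊤)   OUT={c:-1, f:-1; rest ⊤}
  B2:   IN={c:-1, f:-1; rest ⊤}   OUT={a:-3, c:-1, d:-2, f:-1; rest ⊤}
  B3:   IN={c:-1, f:-1; rest ⊤}   OUT={a:-3, c:-1, f:-1; rest ⊤}
  B4:   IN={a:-3, c:-1, f:-1; rest ⊤}   OUT={a:-3, c:-1, f:-1; rest ⊤}
  B5:   IN={a:-3, c:-1, f:-1; rest ⊤}   OUT={a:-3, b:-1, c:-1, f:-1; rest ⊤}
  B6:   IN={a:-3, b:-1, c:-1, f:-1; rest ⊤}   OUT={a:-3, b:-1, c:-1, f:-1; rest ⊤}

Merge at B2: IN[B2] = OUT[B1] ⊔ OUT[B4] = {a: ⊤, b: ⊤, c: -1, d: ⊤, e: ⊤, f: -1}
Applying B2's transfer function to that IN value gives OUT[B2] (row B2 above).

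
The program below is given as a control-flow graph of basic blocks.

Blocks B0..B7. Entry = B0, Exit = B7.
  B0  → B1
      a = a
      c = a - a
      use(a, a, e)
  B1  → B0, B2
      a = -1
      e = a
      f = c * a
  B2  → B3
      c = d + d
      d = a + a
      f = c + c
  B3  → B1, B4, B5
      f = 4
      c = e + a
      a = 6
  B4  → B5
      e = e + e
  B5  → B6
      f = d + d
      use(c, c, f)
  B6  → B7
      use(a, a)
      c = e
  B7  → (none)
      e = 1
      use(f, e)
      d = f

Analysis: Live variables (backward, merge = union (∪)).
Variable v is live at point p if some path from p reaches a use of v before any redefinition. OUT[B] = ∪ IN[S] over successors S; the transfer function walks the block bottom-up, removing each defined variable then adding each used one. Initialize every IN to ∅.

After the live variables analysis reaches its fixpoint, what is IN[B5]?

Answer: {a, c, d, e}

Working:
Converged values:
  B0:  IN={a, d, e}  OUT={c, d}
  B1:  IN={c, d}  OUT={a, d, e}
  B2:  IN={a, d, e}  OUT={a, d, e}
  B3:  IN={a, d, e}  OUT={a, c, d, e}
  B4:  IN={a, c, d, e}  OUT={a, c, d, e}
  B5:  IN={a, c, d, e}  OUT={a, e, f}
  B6:  IN={a, e, f}  OUT={f}
  B7:  IN={f}  OUT={}

Merge at B5: OUT[B5] = IN[B6] = {a, e, f}
Applying B5's transfer function to that OUT value gives IN[B5] (row B5 above).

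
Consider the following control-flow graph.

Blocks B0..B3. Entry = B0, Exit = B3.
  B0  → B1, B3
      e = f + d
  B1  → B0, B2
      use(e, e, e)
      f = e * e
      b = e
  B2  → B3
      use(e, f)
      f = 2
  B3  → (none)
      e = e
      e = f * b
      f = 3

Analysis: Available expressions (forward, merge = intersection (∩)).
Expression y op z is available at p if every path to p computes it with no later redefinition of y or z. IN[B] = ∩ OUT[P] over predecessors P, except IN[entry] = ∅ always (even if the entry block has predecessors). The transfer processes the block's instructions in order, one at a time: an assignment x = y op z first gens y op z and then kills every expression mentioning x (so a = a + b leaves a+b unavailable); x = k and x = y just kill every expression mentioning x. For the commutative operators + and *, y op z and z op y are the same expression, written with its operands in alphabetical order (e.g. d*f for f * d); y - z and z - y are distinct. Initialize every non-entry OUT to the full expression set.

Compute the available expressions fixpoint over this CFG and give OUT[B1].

Fixpoint table:
  B0: | IN={} | OUT={d+f}
  B1: | IN={d+f} | OUT={e*e}
  B2: | IN={e*e} | OUT={e*e}
  B3: | IN={} | OUT={}

Merge at B1: IN[B1] = OUT[B0] = {d+f}
Applying B1's transfer function to that IN value gives OUT[B1] (row B1 above).

Answer: {e*e}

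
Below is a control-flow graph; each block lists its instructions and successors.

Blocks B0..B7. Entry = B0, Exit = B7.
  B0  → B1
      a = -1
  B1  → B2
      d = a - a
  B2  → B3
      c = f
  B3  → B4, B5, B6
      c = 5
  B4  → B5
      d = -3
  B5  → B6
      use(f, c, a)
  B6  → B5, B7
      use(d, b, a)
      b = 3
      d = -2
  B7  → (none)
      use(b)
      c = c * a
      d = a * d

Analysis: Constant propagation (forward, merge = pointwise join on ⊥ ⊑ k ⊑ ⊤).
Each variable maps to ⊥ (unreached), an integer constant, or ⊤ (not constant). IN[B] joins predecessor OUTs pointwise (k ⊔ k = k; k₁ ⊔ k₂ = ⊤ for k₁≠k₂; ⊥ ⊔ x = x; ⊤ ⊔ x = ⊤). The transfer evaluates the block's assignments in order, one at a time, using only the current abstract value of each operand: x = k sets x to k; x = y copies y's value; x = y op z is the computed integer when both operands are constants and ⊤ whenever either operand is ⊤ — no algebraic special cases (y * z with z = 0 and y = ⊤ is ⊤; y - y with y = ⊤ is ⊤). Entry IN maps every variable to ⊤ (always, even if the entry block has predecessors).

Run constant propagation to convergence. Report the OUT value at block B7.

Converged values:
  B0:   IN=(all ⊤)   OUT={a:-1; rest ⊤}
  B1:   IN={a:-1; rest ⊤}   OUT={a:-1, d:0; rest ⊤}
  B2:   IN={a:-1, d:0; rest ⊤}   OUT={a:-1, d:0; rest ⊤}
  B3:   IN={a:-1, d:0; rest ⊤}   OUT={a:-1, c:5, d:0; rest ⊤}
  B4:   IN={a:-1, c:5, d:0; rest ⊤}   OUT={a:-1, c:5, d:-3; rest ⊤}
  B5:   IN={a:-1, c:5; rest ⊤}   OUT={a:-1, c:5; rest ⊤}
  B6:   IN={a:-1, c:5; rest ⊤}   OUT={a:-1, b:3, c:5, d:-2; rest ⊤}
  B7:   IN={a:-1, b:3, c:5, d:-2; rest ⊤}   OUT={a:-1, b:3, c:-5, d:2; rest ⊤}

Merge at B7: IN[B7] = OUT[B6] = {a: -1, b: 3, c: 5, d: -2, e: ⊤, f: ⊤}
Applying B7's transfer function to that IN value gives OUT[B7] (row B7 above).

Answer: {a: -1, b: 3, c: -5, d: 2, e: ⊤, f: ⊤}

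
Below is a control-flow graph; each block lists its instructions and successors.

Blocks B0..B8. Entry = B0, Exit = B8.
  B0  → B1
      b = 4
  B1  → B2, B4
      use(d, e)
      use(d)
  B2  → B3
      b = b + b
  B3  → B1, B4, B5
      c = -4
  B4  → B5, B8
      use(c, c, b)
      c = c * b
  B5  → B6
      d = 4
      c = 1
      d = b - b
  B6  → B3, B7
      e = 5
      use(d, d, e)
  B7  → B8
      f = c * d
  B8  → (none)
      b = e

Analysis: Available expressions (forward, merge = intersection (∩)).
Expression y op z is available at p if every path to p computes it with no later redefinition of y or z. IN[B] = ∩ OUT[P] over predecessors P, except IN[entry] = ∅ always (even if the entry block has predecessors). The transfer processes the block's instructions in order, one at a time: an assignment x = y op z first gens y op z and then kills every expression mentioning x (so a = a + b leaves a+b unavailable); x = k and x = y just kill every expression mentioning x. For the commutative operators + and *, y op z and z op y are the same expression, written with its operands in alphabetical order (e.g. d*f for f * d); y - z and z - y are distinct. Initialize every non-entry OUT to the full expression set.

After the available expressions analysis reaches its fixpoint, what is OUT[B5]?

Converged values:
  B0:  IN={}  OUT={}
  B1:  IN={}  OUT={}
  B2:  IN={}  OUT={}
  B3:  IN={}  OUT={}
  B4:  IN={}  OUT={}
  B5:  IN={}  OUT={b-b}
  B6:  IN={b-b}  OUT={b-b}
  B7:  IN={b-b}  OUT={b-b, c*d}
  B8:  IN={}  OUT={}

Merge at B5: IN[B5] = OUT[B3] ∩ OUT[B4] = {}
Applying B5's transfer function to that IN value gives OUT[B5] (row B5 above).

Answer: {b-b}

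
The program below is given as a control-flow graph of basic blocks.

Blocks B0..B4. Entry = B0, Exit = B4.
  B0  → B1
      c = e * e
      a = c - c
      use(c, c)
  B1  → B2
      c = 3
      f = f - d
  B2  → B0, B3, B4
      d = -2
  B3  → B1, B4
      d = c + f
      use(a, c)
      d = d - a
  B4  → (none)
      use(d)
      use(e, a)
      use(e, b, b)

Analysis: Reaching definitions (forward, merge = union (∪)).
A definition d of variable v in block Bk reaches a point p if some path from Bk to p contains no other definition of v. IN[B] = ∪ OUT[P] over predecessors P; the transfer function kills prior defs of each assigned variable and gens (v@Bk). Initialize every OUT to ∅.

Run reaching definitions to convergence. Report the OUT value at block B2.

Converged values:
  B0: | IN={a@B0, c@B1, d@B2, f@B1} | OUT={a@B0, c@B0, d@B2, f@B1}
  B1: | IN={a@B0, c@B0, c@B1, d@B2, d@B3, f@B1} | OUT={a@B0, c@B1, d@B2, d@B3, f@B1}
  B2: | IN={a@B0, c@B1, d@B2, d@B3, f@B1} | OUT={a@B0, c@B1, d@B2, f@B1}
  B3: | IN={a@B0, c@B1, d@B2, f@B1} | OUT={a@B0, c@B1, d@B3, f@B1}
  B4: | IN={a@B0, c@B1, d@B2, d@B3, f@B1} | OUT={a@B0, c@B1, d@B2, d@B3, f@B1}

Merge at B2: IN[B2] = OUT[B1] = {a@B0, c@B1, d@B2, d@B3, f@B1}
Applying B2's transfer function to that IN value gives OUT[B2] (row B2 above).

Answer: {a@B0, c@B1, d@B2, f@B1}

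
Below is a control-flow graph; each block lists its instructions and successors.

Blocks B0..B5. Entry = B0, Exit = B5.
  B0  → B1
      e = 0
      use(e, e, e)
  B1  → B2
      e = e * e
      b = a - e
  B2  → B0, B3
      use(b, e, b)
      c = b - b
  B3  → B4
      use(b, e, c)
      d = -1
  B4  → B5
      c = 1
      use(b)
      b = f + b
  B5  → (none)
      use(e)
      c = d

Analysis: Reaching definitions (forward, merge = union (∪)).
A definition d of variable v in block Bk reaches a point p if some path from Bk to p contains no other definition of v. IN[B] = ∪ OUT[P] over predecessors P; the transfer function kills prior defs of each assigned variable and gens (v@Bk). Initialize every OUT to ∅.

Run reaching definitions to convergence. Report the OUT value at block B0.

Answer: {b@B1, c@B2, e@B0}

Working:
Per-block solution:
  B0: | IN={b@B1, c@B2, e@B1} | OUT={b@B1, c@B2, e@B0}
  B1: | IN={b@B1, c@B2, e@B0} | OUT={b@B1, c@B2, e@B1}
  B2: | IN={b@B1, c@B2, e@B1} | OUT={b@B1, c@B2, e@B1}
  B3: | IN={b@B1, c@B2, e@B1} | OUT={b@B1, c@B2, d@B3, e@B1}
  B4: | IN={b@B1, c@B2, d@B3, e@B1} | OUT={b@B4, c@B4, d@B3, e@B1}
  B5: | IN={b@B4, c@B4, d@B3, e@B1} | OUT={b@B4, c@B5, d@B3, e@B1}

Merge at B0 (entry node, so the boundary value {} is joined with the incoming edge(s)): IN[B0] = {} ⊔ OUT[B2] = {b@B1, c@B2, e@B1}
Applying B0's transfer function to that IN value gives OUT[B0] (row B0 above).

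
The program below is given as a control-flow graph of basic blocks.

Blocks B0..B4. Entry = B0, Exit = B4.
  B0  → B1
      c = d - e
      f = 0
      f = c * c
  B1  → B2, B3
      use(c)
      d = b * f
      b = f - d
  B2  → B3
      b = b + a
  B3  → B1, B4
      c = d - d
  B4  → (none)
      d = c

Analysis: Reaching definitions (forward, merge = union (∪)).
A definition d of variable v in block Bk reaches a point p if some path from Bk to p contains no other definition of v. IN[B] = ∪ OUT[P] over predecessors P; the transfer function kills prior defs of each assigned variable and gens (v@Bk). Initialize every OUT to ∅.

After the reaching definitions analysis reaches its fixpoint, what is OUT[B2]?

Fixpoint table:
  B0: | IN={} | OUT={c@B0, f@B0}
  B1: | IN={b@B1, b@B2, c@B0, c@B3, d@B1, f@B0} | OUT={b@B1, c@B0, c@B3, d@B1, f@B0}
  B2: | IN={b@B1, c@B0, c@B3, d@B1, f@B0} | OUT={b@B2, c@B0, c@B3, d@B1, f@B0}
  B3: | IN={b@B1, b@B2, c@B0, c@B3, d@B1, f@B0} | OUT={b@B1, b@B2, c@B3, d@B1, f@B0}
  B4: | IN={b@B1, b@B2, c@B3, d@B1, f@B0} | OUT={b@B1, b@B2, c@B3, d@B4, f@B0}

Merge at B2: IN[B2] = OUT[B1] = {b@B1, c@B0, c@B3, d@B1, f@B0}
Applying B2's transfer function to that IN value gives OUT[B2] (row B2 above).

Answer: {b@B2, c@B0, c@B3, d@B1, f@B0}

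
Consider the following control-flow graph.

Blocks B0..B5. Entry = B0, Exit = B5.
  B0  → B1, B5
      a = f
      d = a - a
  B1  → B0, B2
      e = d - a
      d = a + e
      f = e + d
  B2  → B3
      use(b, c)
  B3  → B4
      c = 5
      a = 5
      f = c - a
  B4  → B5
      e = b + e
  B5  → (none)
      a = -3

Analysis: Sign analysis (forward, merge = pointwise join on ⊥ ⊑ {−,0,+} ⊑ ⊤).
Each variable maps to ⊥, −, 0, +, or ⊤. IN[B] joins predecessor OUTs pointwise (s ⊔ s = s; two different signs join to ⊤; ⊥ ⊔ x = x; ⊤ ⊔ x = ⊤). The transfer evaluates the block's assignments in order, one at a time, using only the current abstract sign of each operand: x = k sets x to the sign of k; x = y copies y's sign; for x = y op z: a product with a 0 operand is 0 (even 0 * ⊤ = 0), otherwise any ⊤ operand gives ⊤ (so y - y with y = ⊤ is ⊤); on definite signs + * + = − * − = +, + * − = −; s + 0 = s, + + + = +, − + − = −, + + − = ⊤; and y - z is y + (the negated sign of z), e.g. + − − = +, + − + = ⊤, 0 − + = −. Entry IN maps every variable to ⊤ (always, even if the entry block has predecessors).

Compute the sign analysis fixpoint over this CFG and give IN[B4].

Answer: {a: +, b: ⊤, c: +, d: ⊤, e: ⊤, f: ⊤}

Working:
Fixpoint table:
  B0:  IN=(all ⊤)  OUT=(all ⊤)
  B1:  IN=(all ⊤)  OUT=(all ⊤)
  B2:  IN=(all ⊤)  OUT=(all ⊤)
  B3:  IN=(all ⊤)  OUT={a:+, c:+; rest ⊤}
  B4:  IN={a:+, c:+; rest ⊤}  OUT={a:+, c:+; rest ⊤}
  B5:  IN=(all ⊤)  OUT={a:-; rest ⊤}

Merge at B4: IN[B4] = OUT[B3] = {a: +, b: ⊤, c: +, d: ⊤, e: ⊤, f: ⊤}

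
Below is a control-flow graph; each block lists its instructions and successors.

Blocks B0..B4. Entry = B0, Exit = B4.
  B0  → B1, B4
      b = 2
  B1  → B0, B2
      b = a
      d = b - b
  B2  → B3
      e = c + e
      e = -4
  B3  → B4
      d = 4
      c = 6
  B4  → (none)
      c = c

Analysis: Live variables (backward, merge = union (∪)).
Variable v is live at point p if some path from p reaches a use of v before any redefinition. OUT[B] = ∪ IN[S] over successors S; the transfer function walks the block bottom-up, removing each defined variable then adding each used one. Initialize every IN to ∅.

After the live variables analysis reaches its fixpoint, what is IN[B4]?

Per-block solution:
  B0:  IN={a, c, e}  OUT={a, c, e}
  B1:  IN={a, c, e}  OUT={a, c, e}
  B2:  IN={c, e}  OUT={}
  B3:  IN={}  OUT={c}
  B4:  IN={c}  OUT={}

B4 is the boundary node: OUT[B4] = {}
Applying B4's transfer function to that OUT value gives IN[B4] (row B4 above).

Answer: {c}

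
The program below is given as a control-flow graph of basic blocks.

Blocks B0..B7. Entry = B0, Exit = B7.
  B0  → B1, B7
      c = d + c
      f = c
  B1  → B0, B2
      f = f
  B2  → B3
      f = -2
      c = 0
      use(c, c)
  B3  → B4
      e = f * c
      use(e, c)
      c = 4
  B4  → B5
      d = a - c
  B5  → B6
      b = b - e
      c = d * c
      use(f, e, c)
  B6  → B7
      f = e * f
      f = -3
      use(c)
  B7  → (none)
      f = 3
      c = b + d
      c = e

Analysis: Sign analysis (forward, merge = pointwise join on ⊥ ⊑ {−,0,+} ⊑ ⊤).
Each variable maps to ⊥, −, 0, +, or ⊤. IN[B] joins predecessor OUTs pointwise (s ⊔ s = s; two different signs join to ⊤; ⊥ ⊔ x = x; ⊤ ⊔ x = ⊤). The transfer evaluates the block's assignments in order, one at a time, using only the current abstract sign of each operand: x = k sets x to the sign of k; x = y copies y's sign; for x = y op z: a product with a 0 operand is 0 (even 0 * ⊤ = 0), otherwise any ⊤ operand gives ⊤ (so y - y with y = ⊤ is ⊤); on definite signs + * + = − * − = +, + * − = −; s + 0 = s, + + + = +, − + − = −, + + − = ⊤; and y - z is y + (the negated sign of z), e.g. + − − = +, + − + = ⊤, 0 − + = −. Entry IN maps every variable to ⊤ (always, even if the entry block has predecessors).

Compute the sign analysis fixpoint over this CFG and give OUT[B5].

Converged values:
  B0: | IN=(all ⊤) | OUT=(all ⊤)
  B1: | IN=(all ⊤) | OUT=(all ⊤)
  B2: | IN=(all ⊤) | OUT={c:0, f:-; rest ⊤}
  B3: | IN={c:0, f:-; rest ⊤} | OUT={c:+, e:0, f:-; rest ⊤}
  B4: | IN={c:+, e:0, f:-; rest ⊤} | OUT={c:+, e:0, f:-; rest ⊤}
  B5: | IN={c:+, e:0, f:-; rest ⊤} | OUT={e:0, f:-; rest ⊤}
  B6: | IN={e:0, f:-; rest ⊤} | OUT={e:0, f:-; rest ⊤}
  B7: | IN=(all ⊤) | OUT={f:+; rest ⊤}

Merge at B5: IN[B5] = OUT[B4] = {a: ⊤, b: ⊤, c: +, d: ⊤, e: 0, f: -}
Applying B5's transfer function to that IN value gives OUT[B5] (row B5 above).

Answer: {a: ⊤, b: ⊤, c: ⊤, d: ⊤, e: 0, f: -}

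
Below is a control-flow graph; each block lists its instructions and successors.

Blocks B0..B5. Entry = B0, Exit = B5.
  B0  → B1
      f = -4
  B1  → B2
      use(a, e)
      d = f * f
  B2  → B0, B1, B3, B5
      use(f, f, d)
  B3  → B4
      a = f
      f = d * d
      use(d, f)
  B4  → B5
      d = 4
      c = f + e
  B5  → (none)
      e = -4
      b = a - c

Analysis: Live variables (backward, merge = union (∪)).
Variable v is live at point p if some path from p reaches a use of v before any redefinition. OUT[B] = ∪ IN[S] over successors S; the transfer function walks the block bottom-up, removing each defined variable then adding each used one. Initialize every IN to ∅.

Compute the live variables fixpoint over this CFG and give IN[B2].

Converged values:
  B0:   IN={a, c, e}   OUT={a, c, e, f}
  B1:   IN={a, c, e, f}   OUT={a, c, d, e, f}
  B2:   IN={a, c, d, e, f}   OUT={a, c, d, e, f}
  B3:   IN={d, e, f}   OUT={a, e, f}
  B4:   IN={a, e, f}   OUT={a, c}
  B5:   IN={a, c}   OUT={}

Merge at B2: OUT[B2] = IN[B0] ⊔ IN[B1] ⊔ IN[B3] ⊔ IN[B5] = {a, c, d, e, f}
Applying B2's transfer function to that OUT value gives IN[B2] (row B2 above).

Answer: {a, c, d, e, f}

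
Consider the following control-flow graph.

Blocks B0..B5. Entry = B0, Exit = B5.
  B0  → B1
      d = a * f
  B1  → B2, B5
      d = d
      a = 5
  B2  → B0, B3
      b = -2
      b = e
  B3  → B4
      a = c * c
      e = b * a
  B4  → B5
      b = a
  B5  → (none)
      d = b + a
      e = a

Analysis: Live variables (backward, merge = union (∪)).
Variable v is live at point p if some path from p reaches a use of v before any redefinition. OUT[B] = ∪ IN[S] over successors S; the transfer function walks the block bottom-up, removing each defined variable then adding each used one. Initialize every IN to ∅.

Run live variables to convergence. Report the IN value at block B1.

Per-block solution:
  B0:   IN={a, b, c, e, f}   OUT={b, c, d, e, f}
  B1:   IN={b, c, d, e, f}   OUT={a, b, c, e, f}
  B2:   IN={a, c, e, f}   OUT={a, b, c, e, f}
  B3:   IN={b, c}   OUT={a}
  B4:   IN={a}   OUT={a, b}
  B5:   IN={a, b}   OUT={}

Merge at B1: OUT[B1] = IN[B2] ⊔ IN[B5] = {a, b, c, e, f}
Applying B1's transfer function to that OUT value gives IN[B1] (row B1 above).

Answer: {b, c, d, e, f}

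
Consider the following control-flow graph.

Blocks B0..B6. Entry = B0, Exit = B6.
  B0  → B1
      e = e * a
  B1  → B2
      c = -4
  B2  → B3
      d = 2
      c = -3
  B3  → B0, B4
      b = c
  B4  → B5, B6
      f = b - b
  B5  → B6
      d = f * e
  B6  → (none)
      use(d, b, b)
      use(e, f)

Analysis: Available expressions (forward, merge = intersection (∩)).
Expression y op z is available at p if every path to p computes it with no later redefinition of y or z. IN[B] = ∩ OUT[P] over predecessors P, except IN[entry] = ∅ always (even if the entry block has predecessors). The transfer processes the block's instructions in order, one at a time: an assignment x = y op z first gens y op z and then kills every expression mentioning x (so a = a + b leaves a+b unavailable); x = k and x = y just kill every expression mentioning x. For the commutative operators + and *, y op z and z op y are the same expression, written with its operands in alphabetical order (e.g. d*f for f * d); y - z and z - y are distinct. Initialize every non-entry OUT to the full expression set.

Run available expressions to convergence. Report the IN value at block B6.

Answer: {b-b}

Derivation:
Fixpoint table:
  B0:   IN={}   OUT={}
  B1:   IN={}   OUT={}
  B2:   IN={}   OUT={}
  B3:   IN={}   OUT={}
  B4:   IN={}   OUT={b-b}
  B5:   IN={b-b}   OUT={b-b, e*f}
  B6:   IN={b-b}   OUT={b-b}

Merge at B6: IN[B6] = OUT[B4] ∩ OUT[B5] = {b-b}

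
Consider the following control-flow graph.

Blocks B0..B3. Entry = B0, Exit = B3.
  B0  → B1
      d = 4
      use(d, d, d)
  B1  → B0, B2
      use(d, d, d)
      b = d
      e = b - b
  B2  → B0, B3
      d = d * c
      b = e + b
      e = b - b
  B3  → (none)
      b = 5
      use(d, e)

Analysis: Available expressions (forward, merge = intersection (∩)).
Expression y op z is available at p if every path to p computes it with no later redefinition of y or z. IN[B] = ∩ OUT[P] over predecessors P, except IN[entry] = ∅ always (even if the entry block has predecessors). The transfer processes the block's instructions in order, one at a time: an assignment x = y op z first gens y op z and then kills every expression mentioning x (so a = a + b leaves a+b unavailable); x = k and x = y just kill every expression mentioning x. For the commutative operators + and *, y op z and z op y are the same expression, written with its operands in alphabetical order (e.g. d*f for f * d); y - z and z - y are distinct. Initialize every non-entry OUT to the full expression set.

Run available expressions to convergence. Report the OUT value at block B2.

Answer: {b-b}

Trace:
Converged values:
  B0:   IN={}   OUT={}
  B1:   IN={}   OUT={b-b}
  B2:   IN={b-b}   OUT={b-b}
  B3:   IN={b-b}   OUT={}

Merge at B2: IN[B2] = OUT[B1] = {b-b}
Applying B2's transfer function to that IN value gives OUT[B2] (row B2 above).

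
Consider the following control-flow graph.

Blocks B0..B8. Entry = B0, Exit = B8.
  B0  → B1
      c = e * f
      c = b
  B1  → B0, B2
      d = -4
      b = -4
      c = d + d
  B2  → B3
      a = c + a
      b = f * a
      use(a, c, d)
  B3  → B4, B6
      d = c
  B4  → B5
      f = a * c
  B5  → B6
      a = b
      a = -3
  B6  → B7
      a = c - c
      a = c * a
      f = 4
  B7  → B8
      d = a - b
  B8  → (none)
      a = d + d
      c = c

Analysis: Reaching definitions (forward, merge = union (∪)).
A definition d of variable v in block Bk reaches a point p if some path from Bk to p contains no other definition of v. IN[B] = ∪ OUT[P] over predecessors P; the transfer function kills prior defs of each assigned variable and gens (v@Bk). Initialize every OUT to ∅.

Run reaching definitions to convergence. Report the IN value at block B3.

Per-block solution:
  B0:   IN={b@B1, c@B1, d@B1}   OUT={b@B1, c@B0, d@B1}
  B1:   IN={b@B1, c@B0, d@B1}   OUT={b@B1, c@B1, d@B1}
  B2:   IN={b@B1, c@B1, d@B1}   OUT={a@B2, b@B2, c@B1, d@B1}
  B3:   IN={a@B2, b@B2, c@B1, d@B1}   OUT={a@B2, b@B2, c@B1, d@B3}
  B4:   IN={a@B2, b@B2, c@B1, d@B3}   OUT={a@B2, b@B2, c@B1, d@B3, f@B4}
  B5:   IN={a@B2, b@B2, c@B1, d@B3, f@B4}   OUT={a@B5, b@B2, c@B1, d@B3, f@B4}
  B6:   IN={a@B2, a@B5, b@B2, c@B1, d@B3, f@B4}   OUT={a@B6, b@B2, c@B1, d@B3, f@B6}
  B7:   IN={a@B6, b@B2, c@B1, d@B3, f@B6}   OUT={a@B6, b@B2, c@B1, d@B7, f@B6}
  B8:   IN={a@B6, b@B2, c@B1, d@B7, f@B6}   OUT={a@B8, b@B2, c@B8, d@B7, f@B6}

Merge at B3: IN[B3] = OUT[B2] = {a@B2, b@B2, c@B1, d@B1}

Answer: {a@B2, b@B2, c@B1, d@B1}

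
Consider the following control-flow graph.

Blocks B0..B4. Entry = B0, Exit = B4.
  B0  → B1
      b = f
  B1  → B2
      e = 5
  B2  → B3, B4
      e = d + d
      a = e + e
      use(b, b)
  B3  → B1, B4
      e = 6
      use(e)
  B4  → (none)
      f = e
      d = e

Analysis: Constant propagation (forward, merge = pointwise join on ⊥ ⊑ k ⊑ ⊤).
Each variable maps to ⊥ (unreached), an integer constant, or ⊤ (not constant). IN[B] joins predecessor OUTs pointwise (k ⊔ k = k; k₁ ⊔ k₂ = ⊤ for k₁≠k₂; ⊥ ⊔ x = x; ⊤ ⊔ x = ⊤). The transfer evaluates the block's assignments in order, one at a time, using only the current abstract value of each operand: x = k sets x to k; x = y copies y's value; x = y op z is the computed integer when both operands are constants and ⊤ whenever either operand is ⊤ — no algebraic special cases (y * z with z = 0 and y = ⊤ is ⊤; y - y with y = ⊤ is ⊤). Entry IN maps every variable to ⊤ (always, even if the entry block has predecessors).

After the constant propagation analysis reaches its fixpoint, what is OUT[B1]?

Answer: {a: ⊤, b: ⊤, c: ⊤, d: ⊤, e: 5, f: ⊤}

Trace:
Fixpoint table:
  B0:  IN=(all ⊤)  OUT=(all ⊤)
  B1:  IN=(all ⊤)  OUT={e:5; rest ⊤}
  B2:  IN={e:5; rest ⊤}  OUT=(all ⊤)
  B3:  IN=(all ⊤)  OUT={e:6; rest ⊤}
  B4:  IN=(all ⊤)  OUT=(all ⊤)

Merge at B1: IN[B1] = OUT[B0] ⊔ OUT[B3] = {a: ⊤, b: ⊤, c: ⊤, d: ⊤, e: ⊤, f: ⊤}
Applying B1's transfer function to that IN value gives OUT[B1] (row B1 above).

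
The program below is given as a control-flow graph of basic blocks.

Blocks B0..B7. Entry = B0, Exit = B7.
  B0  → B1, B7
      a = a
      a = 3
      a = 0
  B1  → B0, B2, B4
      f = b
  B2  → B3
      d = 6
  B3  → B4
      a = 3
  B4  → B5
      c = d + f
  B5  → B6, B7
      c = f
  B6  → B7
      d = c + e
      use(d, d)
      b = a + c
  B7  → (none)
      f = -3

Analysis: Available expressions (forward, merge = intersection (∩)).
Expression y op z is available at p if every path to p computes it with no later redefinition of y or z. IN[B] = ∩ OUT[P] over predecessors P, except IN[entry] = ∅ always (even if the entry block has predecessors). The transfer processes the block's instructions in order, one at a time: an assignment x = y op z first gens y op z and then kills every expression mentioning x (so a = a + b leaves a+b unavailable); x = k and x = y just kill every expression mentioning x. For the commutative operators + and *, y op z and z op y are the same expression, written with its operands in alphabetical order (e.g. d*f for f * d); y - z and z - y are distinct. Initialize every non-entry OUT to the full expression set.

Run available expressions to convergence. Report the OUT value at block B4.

Answer: {d+f}

Derivation:
Fixpoint table:
  B0:   IN={}   OUT={}
  B1:   IN={}   OUT={}
  B2:   IN={}   OUT={}
  B3:   IN={}   OUT={}
  B4:   IN={}   OUT={d+f}
  B5:   IN={d+f}   OUT={d+f}
  B6:   IN={d+f}   OUT={a+c, c+e}
  B7:   IN={}   OUT={}

Merge at B4: IN[B4] = OUT[B1] ∩ OUT[B3] = {}
Applying B4's transfer function to that IN value gives OUT[B4] (row B4 above).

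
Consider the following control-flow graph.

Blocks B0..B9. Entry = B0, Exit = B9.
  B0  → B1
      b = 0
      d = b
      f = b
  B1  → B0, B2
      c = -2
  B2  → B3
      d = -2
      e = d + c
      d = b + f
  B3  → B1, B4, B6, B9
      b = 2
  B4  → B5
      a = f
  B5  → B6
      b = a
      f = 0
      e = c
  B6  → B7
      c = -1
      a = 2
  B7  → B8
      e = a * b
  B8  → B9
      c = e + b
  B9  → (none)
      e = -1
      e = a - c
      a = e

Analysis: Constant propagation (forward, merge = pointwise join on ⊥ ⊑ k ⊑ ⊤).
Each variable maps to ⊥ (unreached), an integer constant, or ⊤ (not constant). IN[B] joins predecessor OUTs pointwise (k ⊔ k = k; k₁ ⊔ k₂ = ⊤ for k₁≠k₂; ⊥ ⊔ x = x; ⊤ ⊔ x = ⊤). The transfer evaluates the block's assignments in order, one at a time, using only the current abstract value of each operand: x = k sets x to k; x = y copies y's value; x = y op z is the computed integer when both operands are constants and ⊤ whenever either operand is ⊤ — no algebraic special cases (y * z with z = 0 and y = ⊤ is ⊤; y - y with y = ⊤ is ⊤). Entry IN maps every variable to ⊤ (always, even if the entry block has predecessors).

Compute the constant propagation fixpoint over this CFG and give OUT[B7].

Fixpoint table:
  B0: | IN=(all ⊤) | OUT={b:0, d:0, f:0; rest ⊤}
  B1: | IN={f:0; rest ⊤} | OUT={c:-2, f:0; rest ⊤}
  B2: | IN={c:-2, f:0; rest ⊤} | OUT={c:-2, e:-4, f:0; rest ⊤}
  B3: | IN={c:-2, e:-4, f:0; rest ⊤} | OUT={b:2, c:-2, e:-4, f:0; rest ⊤}
  B4: | IN={b:2, c:-2, e:-4, f:0; rest ⊤} | OUT={a:0, b:2, c:-2, e:-4, f:0; rest ⊤}
  B5: | IN={a:0, b:2, c:-2, e:-4, f:0; rest ⊤} | OUT={a:0, b:0, c:-2, e:-2, f:0; rest ⊤}
  B6: | IN={c:-2, f:0; rest ⊤} | OUT={a:2, c:-1, f:0; rest ⊤}
  B7: | IN={a:2, c:-1, f:0; rest ⊤} | OUT={a:2, c:-1, f:0; rest ⊤}
  B8: | IN={a:2, c:-1, f:0; rest ⊤} | OUT={a:2, f:0; rest ⊤}
  B9: | IN={f:0; rest ⊤} | OUT={f:0; rest ⊤}

Merge at B7: IN[B7] = OUT[B6] = {a: 2, b: ⊤, c: -1, d: ⊤, e: ⊤, f: 0}
Applying B7's transfer function to that IN value gives OUT[B7] (row B7 above).

Answer: {a: 2, b: ⊤, c: -1, d: ⊤, e: ⊤, f: 0}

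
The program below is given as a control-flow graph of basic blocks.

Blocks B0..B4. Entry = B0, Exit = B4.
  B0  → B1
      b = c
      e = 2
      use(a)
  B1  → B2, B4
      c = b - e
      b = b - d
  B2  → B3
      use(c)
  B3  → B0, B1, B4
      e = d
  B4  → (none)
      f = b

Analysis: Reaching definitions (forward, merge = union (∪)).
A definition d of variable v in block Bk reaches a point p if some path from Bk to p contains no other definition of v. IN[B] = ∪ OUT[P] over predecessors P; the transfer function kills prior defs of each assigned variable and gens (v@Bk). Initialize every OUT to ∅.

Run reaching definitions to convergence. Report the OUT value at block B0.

Answer: {b@B0, c@B1, e@B0}

Trace:
Converged values:
  B0:  IN={b@B1, c@B1, e@B3}  OUT={b@B0, c@B1, e@B0}
  B1:  IN={b@B0, b@B1, c@B1, e@B0, e@B3}  OUT={b@B1, c@B1, e@B0, e@B3}
  B2:  IN={b@B1, c@B1, e@B0, e@B3}  OUT={b@B1, c@B1, e@B0, e@B3}
  B3:  IN={b@B1, c@B1, e@B0, e@B3}  OUT={b@B1, c@B1, e@B3}
  B4:  IN={b@B1, c@B1, e@B0, e@B3}  OUT={b@B1, c@B1, e@B0, e@B3, f@B4}

Merge at B0 (entry node, so the boundary value {} is joined with the incoming edge(s)): IN[B0] = {} ⊔ OUT[B3] = {b@B1, c@B1, e@B3}
Applying B0's transfer function to that IN value gives OUT[B0] (row B0 above).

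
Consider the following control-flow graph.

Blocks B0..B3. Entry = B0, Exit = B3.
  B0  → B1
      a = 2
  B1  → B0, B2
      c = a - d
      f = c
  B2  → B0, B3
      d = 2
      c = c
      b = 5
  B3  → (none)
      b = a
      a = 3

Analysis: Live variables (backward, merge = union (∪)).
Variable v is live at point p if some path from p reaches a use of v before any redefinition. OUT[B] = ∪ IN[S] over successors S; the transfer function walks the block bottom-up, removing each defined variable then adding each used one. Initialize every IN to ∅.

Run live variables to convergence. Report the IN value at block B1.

Converged values:
  B0:  IN={d}  OUT={a, d}
  B1:  IN={a, d}  OUT={a, c, d}
  B2:  IN={a, c}  OUT={a, d}
  B3:  IN={a}  OUT={}

Merge at B1: OUT[B1] = IN[B0] ⊔ IN[B2] = {a, c, d}
Applying B1's transfer function to that OUT value gives IN[B1] (row B1 above).

Answer: {a, d}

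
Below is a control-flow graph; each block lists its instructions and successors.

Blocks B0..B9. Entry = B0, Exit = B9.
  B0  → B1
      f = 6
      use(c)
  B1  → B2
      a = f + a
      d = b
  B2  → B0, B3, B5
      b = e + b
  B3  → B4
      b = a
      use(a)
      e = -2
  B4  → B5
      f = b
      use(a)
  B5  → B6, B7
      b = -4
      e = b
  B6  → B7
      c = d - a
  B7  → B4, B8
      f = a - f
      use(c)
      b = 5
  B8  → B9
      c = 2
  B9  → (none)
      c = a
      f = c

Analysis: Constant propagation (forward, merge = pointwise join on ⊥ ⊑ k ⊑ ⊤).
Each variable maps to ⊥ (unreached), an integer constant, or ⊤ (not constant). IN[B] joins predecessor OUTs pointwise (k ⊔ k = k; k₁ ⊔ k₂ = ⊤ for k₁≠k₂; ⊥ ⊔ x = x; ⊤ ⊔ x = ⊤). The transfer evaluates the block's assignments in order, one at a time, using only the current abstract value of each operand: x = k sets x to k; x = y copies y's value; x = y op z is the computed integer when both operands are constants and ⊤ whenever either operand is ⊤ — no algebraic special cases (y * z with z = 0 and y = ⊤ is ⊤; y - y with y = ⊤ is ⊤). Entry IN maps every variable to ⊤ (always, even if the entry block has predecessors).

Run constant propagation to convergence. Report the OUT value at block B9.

Answer: {a: ⊤, b: 5, c: ⊤, d: ⊤, e: -4, f: ⊤}

Derivation:
Fixpoint table:
  B0:   IN=(all ⊤)   OUT={f:6; rest ⊤}
  B1:   IN={f:6; rest ⊤}   OUT={f:6; rest ⊤}
  B2:   IN={f:6; rest ⊤}   OUT={f:6; rest ⊤}
  B3:   IN={f:6; rest ⊤}   OUT={e:-2, f:6; rest ⊤}
  B4:   IN=(all ⊤)   OUT=(all ⊤)
  B5:   IN=(all ⊤)   OUT={b:-4, e:-4; rest ⊤}
  B6:   IN={b:-4, e:-4; rest ⊤}   OUT={b:-4, e:-4; rest ⊤}
  B7:   IN={b:-4, e:-4; rest ⊤}   OUT={b:5, e:-4; rest ⊤}
  B8:   IN={b:5, e:-4; rest ⊤}   OUT={b:5, c:2, e:-4; rest ⊤}
  B9:   IN={b:5, c:2, e:-4; rest ⊤}   OUT={b:5, e:-4; rest ⊤}

Merge at B9: IN[B9] = OUT[B8] = {a: ⊤, b: 5, c: 2, d: ⊤, e: -4, f: ⊤}
Applying B9's transfer function to that IN value gives OUT[B9] (row B9 above).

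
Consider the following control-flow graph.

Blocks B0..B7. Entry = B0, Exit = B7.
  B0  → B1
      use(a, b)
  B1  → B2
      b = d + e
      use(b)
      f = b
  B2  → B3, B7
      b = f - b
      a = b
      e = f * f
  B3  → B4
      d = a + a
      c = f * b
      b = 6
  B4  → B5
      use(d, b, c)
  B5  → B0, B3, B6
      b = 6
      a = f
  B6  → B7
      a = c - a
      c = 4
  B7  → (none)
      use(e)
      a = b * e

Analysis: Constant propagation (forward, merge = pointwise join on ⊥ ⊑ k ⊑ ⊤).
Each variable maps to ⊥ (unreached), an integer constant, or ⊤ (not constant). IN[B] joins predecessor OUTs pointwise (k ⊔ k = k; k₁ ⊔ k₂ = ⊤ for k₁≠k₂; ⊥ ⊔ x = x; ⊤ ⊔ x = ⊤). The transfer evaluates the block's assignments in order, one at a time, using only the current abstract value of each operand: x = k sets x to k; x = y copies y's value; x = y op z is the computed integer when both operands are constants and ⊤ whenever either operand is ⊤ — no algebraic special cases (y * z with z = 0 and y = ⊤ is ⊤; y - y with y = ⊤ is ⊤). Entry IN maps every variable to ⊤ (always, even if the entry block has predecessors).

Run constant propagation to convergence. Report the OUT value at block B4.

Answer: {a: ⊤, b: 6, c: ⊤, d: ⊤, e: ⊤, f: ⊤}

Working:
Fixpoint table:
  B0:   IN=(all ⊤)   OUT=(all ⊤)
  B1:   IN=(all ⊤)   OUT=(all ⊤)
  B2:   IN=(all ⊤)   OUT=(all ⊤)
  B3:   IN=(all ⊤)   OUT={b:6; rest ⊤}
  B4:   IN={b:6; rest ⊤}   OUT={b:6; rest ⊤}
  B5:   IN={b:6; rest ⊤}   OUT={b:6; rest ⊤}
  B6:   IN={b:6; rest ⊤}   OUT={b:6, c:4; rest ⊤}
  B7:   IN=(all ⊤)   OUT=(all ⊤)

Merge at B4: IN[B4] = OUT[B3] = {a: ⊤, b: 6, c: ⊤, d: ⊤, e: ⊤, f: ⊤}
Applying B4's transfer function to that IN value gives OUT[B4] (row B4 above).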